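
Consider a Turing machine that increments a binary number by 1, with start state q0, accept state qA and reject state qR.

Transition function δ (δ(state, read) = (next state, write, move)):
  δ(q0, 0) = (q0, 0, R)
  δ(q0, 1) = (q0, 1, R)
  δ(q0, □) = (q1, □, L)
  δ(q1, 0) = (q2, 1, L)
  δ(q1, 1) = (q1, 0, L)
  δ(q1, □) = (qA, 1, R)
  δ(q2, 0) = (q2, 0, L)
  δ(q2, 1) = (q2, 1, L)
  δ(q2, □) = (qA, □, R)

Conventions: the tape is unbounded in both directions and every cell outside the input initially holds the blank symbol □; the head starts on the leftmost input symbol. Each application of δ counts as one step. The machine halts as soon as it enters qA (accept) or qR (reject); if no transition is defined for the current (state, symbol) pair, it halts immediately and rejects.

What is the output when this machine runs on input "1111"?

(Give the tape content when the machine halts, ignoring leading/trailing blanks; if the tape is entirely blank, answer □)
Step 0: [q0]1111 (head at position 0)
Step 1: δ(q0, 1) = (q0, 1, R)  ⊢  1[q0]111 (head at position 1)
Step 2: δ(q0, 1) = (q0, 1, R)  ⊢  11[q0]11 (head at position 2)
Step 3: δ(q0, 1) = (q0, 1, R)  ⊢  111[q0]1 (head at position 3)
Step 4: δ(q0, 1) = (q0, 1, R)  ⊢  1111[q0]□ (head at position 4)
Step 5: δ(q0, □) = (q1, □, L)  ⊢  111[q1]1□ (head at position 3)
Step 6: δ(q1, 1) = (q1, 0, L)  ⊢  11[q1]10□ (head at position 2)
Step 7: δ(q1, 1) = (q1, 0, L)  ⊢  1[q1]100□ (head at position 1)
Step 8: δ(q1, 1) = (q1, 0, L)  ⊢  [q1]1000□ (head at position 0)
Step 9: δ(q1, 1) = (q1, 0, L)  ⊢  [q1]□0000□ (head at position -1)
Step 10: δ(q1, □) = (qA, 1, R)  ⊢  1[qA]0000□ (head at position 0)
The machine is in qA, so it halts and accepts.
Tape content when halted (ignoring surrounding blanks): 10000

Final answer: Output: 10000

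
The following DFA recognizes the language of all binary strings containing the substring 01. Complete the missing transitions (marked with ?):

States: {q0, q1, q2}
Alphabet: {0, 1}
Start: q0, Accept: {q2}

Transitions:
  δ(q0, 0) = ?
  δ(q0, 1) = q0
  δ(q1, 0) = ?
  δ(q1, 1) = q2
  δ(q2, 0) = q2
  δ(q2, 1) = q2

What each state remembers (consistent with the given transitions and accept states):
  q0: 01 not seen yet and the last symbol was not 0
  q1: 01 not seen yet and the last symbol was 0
  q2: the substring 01 has already been seen
Filling in the missing entries:
  δ(q0, 0): in q0 (01 not seen yet and the last symbol was not 0), after reading 0 we have: 01 not seen yet and the last symbol was 0 → q1
  δ(q1, 0): in q1 (01 not seen yet and the last symbol was 0), after reading 0 we have: 01 not seen yet and the last symbol was 0 → q1

Final answer: δ(q0, 0) = q1; δ(q1, 0) = q1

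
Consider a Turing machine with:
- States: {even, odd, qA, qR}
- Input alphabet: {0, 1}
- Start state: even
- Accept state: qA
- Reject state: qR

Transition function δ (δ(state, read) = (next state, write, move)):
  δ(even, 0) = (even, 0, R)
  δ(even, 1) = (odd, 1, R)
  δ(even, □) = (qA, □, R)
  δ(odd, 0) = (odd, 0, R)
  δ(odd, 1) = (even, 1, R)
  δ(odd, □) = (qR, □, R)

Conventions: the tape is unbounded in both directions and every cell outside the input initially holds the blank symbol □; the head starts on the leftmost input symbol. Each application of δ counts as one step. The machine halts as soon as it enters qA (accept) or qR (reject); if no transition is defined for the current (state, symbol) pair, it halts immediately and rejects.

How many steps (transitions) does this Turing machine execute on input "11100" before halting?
Step 0: [even]11100 (head at position 0)
Step 1: δ(even, 1) = (odd, 1, R)  ⊢  1[odd]1100 (head at position 1)
Step 2: δ(odd, 1) = (even, 1, R)  ⊢  11[even]100 (head at position 2)
Step 3: δ(even, 1) = (odd, 1, R)  ⊢  111[odd]00 (head at position 3)
Step 4: δ(odd, 0) = (odd, 0, R)  ⊢  1110[odd]0 (head at position 4)
Step 5: δ(odd, 0) = (odd, 0, R)  ⊢  11100[odd]□ (head at position 5)
Step 6: δ(odd, □) = (qR, □, R)  ⊢  11100□[qR]□ (head at position 6)
The machine is in qR, so it halts and rejects.
Number of transitions executed: 6.

Final answer: 6 steps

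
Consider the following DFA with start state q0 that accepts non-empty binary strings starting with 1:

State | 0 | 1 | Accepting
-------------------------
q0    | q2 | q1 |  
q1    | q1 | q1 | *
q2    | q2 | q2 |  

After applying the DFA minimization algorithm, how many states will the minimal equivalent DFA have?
All 3 states are reachable from q0, so none can be removed as unreachable.
Table-filling: first mark every (accepting, non-accepting) pair as distinguishable (accepting: {q1}; non-accepting: {q0, q2}).
Round 1: (q0, q2) on '1' go to q1 and q2, already distinguishable → mark.
Every pair of states is distinguishable, so the DFA is already minimal.
Equivalence classes: {q0}, {q1}, {q2} → 3 states.

Final answer: 3 states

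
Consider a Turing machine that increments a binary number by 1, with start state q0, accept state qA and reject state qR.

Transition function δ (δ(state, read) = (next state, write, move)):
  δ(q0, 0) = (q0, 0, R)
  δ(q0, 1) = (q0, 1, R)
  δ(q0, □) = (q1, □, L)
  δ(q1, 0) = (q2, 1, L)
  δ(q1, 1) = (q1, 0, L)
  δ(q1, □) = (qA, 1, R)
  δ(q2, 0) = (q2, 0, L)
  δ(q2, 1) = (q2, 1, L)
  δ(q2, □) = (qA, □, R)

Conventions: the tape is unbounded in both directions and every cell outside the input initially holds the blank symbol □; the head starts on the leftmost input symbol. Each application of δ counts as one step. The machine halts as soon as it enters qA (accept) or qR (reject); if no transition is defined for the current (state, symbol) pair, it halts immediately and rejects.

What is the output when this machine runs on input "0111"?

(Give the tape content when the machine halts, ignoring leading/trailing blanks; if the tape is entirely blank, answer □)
Step 0: [q0]0111 (head at position 0)
Step 1: δ(q0, 0) = (q0, 0, R)  ⊢  0[q0]111 (head at position 1)
Step 2: δ(q0, 1) = (q0, 1, R)  ⊢  01[q0]11 (head at position 2)
Step 3: δ(q0, 1) = (q0, 1, R)  ⊢  011[q0]1 (head at position 3)
Step 4: δ(q0, 1) = (q0, 1, R)  ⊢  0111[q0]□ (head at position 4)
Step 5: δ(q0, □) = (q1, □, L)  ⊢  011[q1]1□ (head at position 3)
Step 6: δ(q1, 1) = (q1, 0, L)  ⊢  01[q1]10□ (head at position 2)
Step 7: δ(q1, 1) = (q1, 0, L)  ⊢  0[q1]100□ (head at position 1)
Step 8: δ(q1, 1) = (q1, 0, L)  ⊢  [q1]0000□ (head at position 0)
Step 9: δ(q1, 0) = (q2, 1, L)  ⊢  [q2]□1000□ (head at position -1)
Step 10: δ(q2, □) = (qA, □, R)  ⊢  □[qA]1000□ (head at position 0)
The machine is in qA, so it halts and accepts.
Tape content when halted (ignoring surrounding blanks): 1000

Final answer: Output: 1000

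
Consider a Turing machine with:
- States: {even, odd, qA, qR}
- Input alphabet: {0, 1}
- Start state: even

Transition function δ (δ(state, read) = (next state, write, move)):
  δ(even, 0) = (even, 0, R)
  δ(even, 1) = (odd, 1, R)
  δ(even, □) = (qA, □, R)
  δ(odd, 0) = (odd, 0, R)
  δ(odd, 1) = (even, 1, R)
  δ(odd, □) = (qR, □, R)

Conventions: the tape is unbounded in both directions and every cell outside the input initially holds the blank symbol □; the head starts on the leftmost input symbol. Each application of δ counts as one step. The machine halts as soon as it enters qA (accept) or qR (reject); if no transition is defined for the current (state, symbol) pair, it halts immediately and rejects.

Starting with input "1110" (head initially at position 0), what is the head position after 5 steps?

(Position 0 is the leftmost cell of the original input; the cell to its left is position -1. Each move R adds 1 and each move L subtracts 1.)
Step 0: [even]1110 (head at position 0)
Step 1: δ(even, 1) = (odd, 1, R)  ⊢  1[odd]110 (head at position 1)
Step 2: δ(odd, 1) = (even, 1, R)  ⊢  11[even]10 (head at position 2)
Step 3: δ(even, 1) = (odd, 1, R)  ⊢  111[odd]0 (head at position 3)
Step 4: δ(odd, 0) = (odd, 0, R)  ⊢  1110[odd]□ (head at position 4)
Step 5: δ(odd, □) = (qR, □, R)  ⊢  1110□[qR]□ (head at position 5)
Head position after 5 steps: 5

Final answer: Position 5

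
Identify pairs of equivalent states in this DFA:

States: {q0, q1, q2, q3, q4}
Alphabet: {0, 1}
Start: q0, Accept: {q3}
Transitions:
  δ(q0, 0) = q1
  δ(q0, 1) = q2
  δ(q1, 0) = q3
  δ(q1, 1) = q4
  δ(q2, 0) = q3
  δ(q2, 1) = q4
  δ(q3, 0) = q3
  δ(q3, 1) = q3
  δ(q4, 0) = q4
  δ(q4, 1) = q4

Using the table-filling algorithm:
Round 0 – mark pairs where exactly one state is accepting: (q0,q3), (q1,q3), (q2,q3), (q3,q4)
Round 1 – newly marked: (q0,q1) [on 0: q1 vs q3, already marked]; (q0,q2) [on 0: q1 vs q3, already marked]; (q1,q4) [on 0: q3 vs q4, already marked]; (q2,q4) [on 0: q3 vs q4, already marked]
Round 2 – newly marked: (q0,q4) [on 0: q1 vs q4, already marked]
No further pairs can be marked.
(q1, q2) unmarked: δ(q1,0)=q3, δ(q2,0)=q3; δ(q1,1)=q4, δ(q2,1)=q4 → equivalent
Equivalent pairs: (q1, q2)

Final answer: Equivalent pairs: (q1, q2)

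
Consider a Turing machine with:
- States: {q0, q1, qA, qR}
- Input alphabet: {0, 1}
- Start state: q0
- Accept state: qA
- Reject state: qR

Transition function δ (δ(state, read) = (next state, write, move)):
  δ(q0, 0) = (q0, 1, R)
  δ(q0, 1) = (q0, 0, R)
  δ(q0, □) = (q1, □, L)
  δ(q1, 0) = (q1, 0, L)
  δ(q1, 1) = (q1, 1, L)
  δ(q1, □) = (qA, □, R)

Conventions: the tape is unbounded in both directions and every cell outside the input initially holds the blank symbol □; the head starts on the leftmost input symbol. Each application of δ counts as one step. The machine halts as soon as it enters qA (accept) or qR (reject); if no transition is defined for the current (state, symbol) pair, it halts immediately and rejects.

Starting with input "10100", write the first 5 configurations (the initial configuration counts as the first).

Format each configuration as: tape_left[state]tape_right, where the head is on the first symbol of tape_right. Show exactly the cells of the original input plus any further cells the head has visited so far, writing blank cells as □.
Step 0: [q0]10100 (head at position 0)
Step 1: δ(q0, 1) = (q0, 0, R)  ⊢  0[q0]0100 (head at position 1)
Step 2: δ(q0, 0) = (q0, 1, R)  ⊢  01[q0]100 (head at position 2)
Step 3: δ(q0, 1) = (q0, 0, R)  ⊢  010[q0]00 (head at position 3)
Step 4: δ(q0, 0) = (q0, 1, R)  ⊢  0101[q0]0 (head at position 4)

Final answer: [q0]10100 ⊢ 0[q0]0100 ⊢ 01[q0]100 ⊢ 010[q0]00 ⊢ 0101[q0]0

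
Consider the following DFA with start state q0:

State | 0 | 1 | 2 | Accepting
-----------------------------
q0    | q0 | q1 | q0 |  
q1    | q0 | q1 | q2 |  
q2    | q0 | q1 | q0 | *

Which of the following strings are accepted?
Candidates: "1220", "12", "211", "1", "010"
"1220": q0 → q1 → q2 → q0 → q0; q0 is not accepting → rejected
"12": q0 → q1 → q2; q2 is accepting → accepted
"211": q0 → q0 → q1 → q1; q1 is not accepting → rejected
"1": q0 → q1; q1 is not accepting → rejected
"010": q0 → q0 → q1 → q0; q0 is not accepting → rejected

Final answer: "12"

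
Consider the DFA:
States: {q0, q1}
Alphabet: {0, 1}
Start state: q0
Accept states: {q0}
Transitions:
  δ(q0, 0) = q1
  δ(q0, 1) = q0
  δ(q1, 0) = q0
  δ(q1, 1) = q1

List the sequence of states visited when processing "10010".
Starting at q0
Read '1': q0 -> q0
Read '0': q0 -> q1
Read '0': q1 -> q0
Read '1': q0 -> q0
Read '0': q0 -> q1

Final answer: q0 -> q0 -> q1 -> q0 -> q0 -> q1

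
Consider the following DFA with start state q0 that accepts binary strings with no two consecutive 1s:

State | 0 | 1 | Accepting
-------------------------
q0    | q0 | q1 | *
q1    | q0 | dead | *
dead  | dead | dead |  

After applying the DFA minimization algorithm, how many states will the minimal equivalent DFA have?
All 3 states are reachable from q0, so none can be removed as unreachable.
Table-filling: first mark every (accepting, non-accepting) pair as distinguishable (accepting: {q0, q1}; non-accepting: {dead}).
Round 1: (q0, q1) on '1' go to q1 and dead, already distinguishable → mark.
Every pair of states is distinguishable, so the DFA is already minimal.
Equivalence classes: {q0}, {q1}, {dead} → 3 states.

Final answer: 3 states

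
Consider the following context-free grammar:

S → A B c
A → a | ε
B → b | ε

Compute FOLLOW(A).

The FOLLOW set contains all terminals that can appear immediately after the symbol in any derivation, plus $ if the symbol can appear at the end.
A occurs in S → A B c followed by B c. Add FIRST(B) minus ε = {b}; B is nullable (B → ε), so what follows B can also follow A: the terminal c. FOLLOW(A) = {b, c}.

Final answer: {b, c}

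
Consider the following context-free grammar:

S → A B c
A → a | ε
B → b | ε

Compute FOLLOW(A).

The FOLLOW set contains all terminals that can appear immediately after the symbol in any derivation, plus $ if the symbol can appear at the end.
A occurs in S → A B c followed by B c. Add FIRST(B) minus ε = {b}; B is nullable (B → ε), so what follows B can also follow A: the terminal c. FOLLOW(A) = {b, c}.

Final answer: {b, c}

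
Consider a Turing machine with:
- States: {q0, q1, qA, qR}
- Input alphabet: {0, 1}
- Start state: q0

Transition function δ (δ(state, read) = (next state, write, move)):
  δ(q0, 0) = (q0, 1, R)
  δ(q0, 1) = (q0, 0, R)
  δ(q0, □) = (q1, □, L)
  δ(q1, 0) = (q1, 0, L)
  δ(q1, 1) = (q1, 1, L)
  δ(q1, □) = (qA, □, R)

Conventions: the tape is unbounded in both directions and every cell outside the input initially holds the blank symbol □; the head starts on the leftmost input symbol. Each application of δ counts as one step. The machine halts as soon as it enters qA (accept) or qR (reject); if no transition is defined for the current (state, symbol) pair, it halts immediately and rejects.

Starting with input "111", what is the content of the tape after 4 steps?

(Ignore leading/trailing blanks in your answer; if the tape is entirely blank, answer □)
Step 0: [q0]111 (head at position 0)
Step 1: δ(q0, 1) = (q0, 0, R)  ⊢  0[q0]11 (head at position 1)
Step 2: δ(q0, 1) = (q0, 0, R)  ⊢  00[q0]1 (head at position 2)
Step 3: δ(q0, 1) = (q0, 0, R)  ⊢  000[q0]□ (head at position 3)
Step 4: δ(q0, □) = (q1, □, L)  ⊢  00[q1]0□ (head at position 2)
Tape after 4 steps (ignoring surrounding blanks): 000

Final answer: Tape: 000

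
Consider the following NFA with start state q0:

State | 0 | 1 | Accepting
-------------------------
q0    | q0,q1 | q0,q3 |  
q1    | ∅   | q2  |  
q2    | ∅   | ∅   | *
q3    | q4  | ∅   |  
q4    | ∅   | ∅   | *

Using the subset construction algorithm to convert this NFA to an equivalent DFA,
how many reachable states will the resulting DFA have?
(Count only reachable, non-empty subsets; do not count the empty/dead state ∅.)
Start subset: {q0}
{q0}: on 0 → {q0, q1}, on 1 → {q0, q3}
{q0, q1}: on 0 → {q0, q1}, on 1 → {q0, q2, q3}
{q0, q3}: on 0 → {q0, q1, q4}, on 1 → {q0, q3}
{q0, q2, q3}: on 0 → {q0, q1, q4}, on 1 → {q0, q3}
{q0, q1, q4}: on 0 → {q0, q1}, on 1 → {q0, q2, q3}
Reachable non-empty subsets: {q0}, {q0, q1}, {q0, q3}, {q0, q2, q3}, {q0, q1, q4} — 5 in total.

Final answer: 5 states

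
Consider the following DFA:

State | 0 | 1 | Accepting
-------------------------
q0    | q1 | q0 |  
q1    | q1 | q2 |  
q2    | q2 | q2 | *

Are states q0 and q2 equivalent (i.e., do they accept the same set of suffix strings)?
Try the suffix ε (the empty string).
From q0: q0 — not accepting.
From q2: q2 — accepting.
The two states disagree on this suffix, so they are not equivalent.

Final answer: No. Distinguishing string: ε (the empty string) - accepted from q2 but not from q0.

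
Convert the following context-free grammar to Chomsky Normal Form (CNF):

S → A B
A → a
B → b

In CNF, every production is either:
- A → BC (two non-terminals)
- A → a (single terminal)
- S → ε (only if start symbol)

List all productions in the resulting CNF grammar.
The grammar has no ε-productions or unit productions to eliminate.
S → A B is already in CNF (two non-terminals) – keep it.
A → a is already in CNF (single terminal) – keep it.
B → b is already in CNF (single terminal) – keep it.
Resulting CNF grammar (3 productions): A → a; B → b; S → A B

Final answer: A → a; B → b; S → A B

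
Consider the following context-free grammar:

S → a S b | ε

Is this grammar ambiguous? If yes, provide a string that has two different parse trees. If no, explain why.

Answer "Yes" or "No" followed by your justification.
At every step exactly one production applies: if the remaining string to generate is non-empty it starts with a and ends with b, forcing S → a S b; if it is empty, S → ε is forced. Hence each string a^n b^n has exactly one derivation (S → a S b applied n times, then S → ε) and one parse tree.

Final answer: No - the grammar is unambiguous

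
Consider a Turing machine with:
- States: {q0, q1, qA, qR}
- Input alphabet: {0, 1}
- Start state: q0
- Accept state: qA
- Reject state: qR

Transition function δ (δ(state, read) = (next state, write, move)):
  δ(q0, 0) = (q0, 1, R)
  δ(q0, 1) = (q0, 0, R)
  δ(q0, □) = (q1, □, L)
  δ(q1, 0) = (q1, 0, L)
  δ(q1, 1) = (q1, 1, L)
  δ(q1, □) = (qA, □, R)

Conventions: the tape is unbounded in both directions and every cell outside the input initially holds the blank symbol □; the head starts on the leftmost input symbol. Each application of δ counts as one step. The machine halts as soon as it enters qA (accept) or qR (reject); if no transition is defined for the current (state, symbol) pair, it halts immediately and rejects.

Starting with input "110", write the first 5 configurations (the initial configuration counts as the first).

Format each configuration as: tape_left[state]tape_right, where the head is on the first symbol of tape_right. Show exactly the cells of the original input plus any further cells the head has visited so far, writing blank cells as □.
Step 0: [q0]110 (head at position 0)
Step 1: δ(q0, 1) = (q0, 0, R)  ⊢  0[q0]10 (head at position 1)
Step 2: δ(q0, 1) = (q0, 0, R)  ⊢  00[q0]0 (head at position 2)
Step 3: δ(q0, 0) = (q0, 1, R)  ⊢  001[q0]□ (head at position 3)
Step 4: δ(q0, □) = (q1, □, L)  ⊢  00[q1]1□ (head at position 2)

Final answer: [q0]110 ⊢ 0[q0]10 ⊢ 00[q0]0 ⊢ 001[q0]□ ⊢ 00[q1]1□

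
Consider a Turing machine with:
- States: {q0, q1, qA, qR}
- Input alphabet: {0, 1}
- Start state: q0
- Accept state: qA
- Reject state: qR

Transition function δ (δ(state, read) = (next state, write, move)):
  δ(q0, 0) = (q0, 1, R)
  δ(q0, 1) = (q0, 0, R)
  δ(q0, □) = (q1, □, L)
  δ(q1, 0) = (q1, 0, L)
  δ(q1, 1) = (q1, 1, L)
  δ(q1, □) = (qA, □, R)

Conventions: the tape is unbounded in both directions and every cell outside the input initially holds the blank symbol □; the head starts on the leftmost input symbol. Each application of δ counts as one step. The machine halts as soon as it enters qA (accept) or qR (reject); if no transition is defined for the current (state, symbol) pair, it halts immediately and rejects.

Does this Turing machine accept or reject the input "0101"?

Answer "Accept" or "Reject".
Step 0: [q0]0101 (head at position 0)
Step 1: δ(q0, 0) = (q0, 1, R)  ⊢  1[q0]101 (head at position 1)
Step 2: δ(q0, 1) = (q0, 0, R)  ⊢  10[q0]01 (head at position 2)
Step 3: δ(q0, 0) = (q0, 1, R)  ⊢  101[q0]1 (head at position 3)
Step 4: δ(q0, 1) = (q0, 0, R)  ⊢  1010[q0]□ (head at position 4)
Step 5: δ(q0, □) = (q1, □, L)  ⊢  101[q1]0□ (head at position 3)
Step 6: δ(q1, 0) = (q1, 0, L)  ⊢  10[q1]10□ (head at position 2)
Step 7: δ(q1, 1) = (q1, 1, L)  ⊢  1[q1]010□ (head at position 1)
Step 8: δ(q1, 0) = (q1, 0, L)  ⊢  [q1]1010□ (head at position 0)
Step 9: δ(q1, 1) = (q1, 1, L)  ⊢  [q1]□1010□ (head at position -1)
Step 10: δ(q1, □) = (qA, □, R)  ⊢  □[qA]1010□ (head at position 0)
The machine is in qA, so it halts and accepts.

Final answer: Accept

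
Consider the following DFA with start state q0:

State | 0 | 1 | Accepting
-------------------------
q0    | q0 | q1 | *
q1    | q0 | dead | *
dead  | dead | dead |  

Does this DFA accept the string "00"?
Start in q0.
Read '0': q0 → q0
Read '0': q0 → q0
Final state q0 is accepting, so the string is accepted.

Final answer: Yes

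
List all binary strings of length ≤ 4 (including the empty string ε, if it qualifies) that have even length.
Checking every binary string of length 0 to 4:
  Length 0: accepted: ε | rejected: (none)
  Length 1: accepted: (none) | rejected: 0, 1
  Length 2: accepted: 00, 01, 10, 11 | rejected: (none)
  Length 3: accepted: (none) | rejected: 000, 001, 010, 011, 100, 101, 110, 111
  Length 4: accepted: 0000, 0001, 0010, 0011, 0100, 0101, 0110, 0111, 1000, 1001, 1010, 1011, 1100, 1101, 1110, 1111 | rejected: (none)
Total: 21 string(s).

Final answer: ε, 00, 01, 10, 11, 0000, 0001, 0010, 0011, 0100, 0101, 0110, 0111, 1000, 1001, 1010, 1011, 1100, 1101, 1110, 1111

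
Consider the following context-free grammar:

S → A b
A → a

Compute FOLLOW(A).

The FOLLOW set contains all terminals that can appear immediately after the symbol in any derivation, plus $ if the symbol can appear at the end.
A occurs only in S → A b, where it is immediately followed by the terminal b. So FOLLOW(A) = {b}.

Final answer: {b}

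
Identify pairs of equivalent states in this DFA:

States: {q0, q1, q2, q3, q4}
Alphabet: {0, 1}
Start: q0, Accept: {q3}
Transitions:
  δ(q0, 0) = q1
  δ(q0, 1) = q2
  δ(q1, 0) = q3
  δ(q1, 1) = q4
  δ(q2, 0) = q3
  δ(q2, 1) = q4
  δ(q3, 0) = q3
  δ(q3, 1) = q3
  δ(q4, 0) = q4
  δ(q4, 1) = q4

Using the table-filling algorithm:
Round 0 – mark pairs where exactly one state is accepting: (q0,q3), (q1,q3), (q2,q3), (q3,q4)
Round 1 – newly marked: (q0,q1) [on 0: q1 vs q3, already marked]; (q0,q2) [on 0: q1 vs q3, already marked]; (q1,q4) [on 0: q3 vs q4, already marked]; (q2,q4) [on 0: q3 vs q4, already marked]
Round 2 – newly marked: (q0,q4) [on 0: q1 vs q4, already marked]
No further pairs can be marked.
(q1, q2) unmarked: δ(q1,0)=q3, δ(q2,0)=q3; δ(q1,1)=q4, δ(q2,1)=q4 → equivalent
Equivalent pairs: (q1, q2)

Final answer: Equivalent pairs: (q1, q2)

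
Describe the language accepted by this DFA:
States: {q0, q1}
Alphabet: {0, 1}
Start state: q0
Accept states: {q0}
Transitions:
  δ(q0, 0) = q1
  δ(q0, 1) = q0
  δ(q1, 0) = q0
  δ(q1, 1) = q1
Analyzing the DFA structure:
Start state: q0
Accept states: {q0}
Interpreting what each state remembers (checking against the transitions):
  q0: an even number of 0s has been read so far
  q1: an odd number of 0s has been read so far
  δ(q0, 0): in q0 (an even number of 0s has been read so far), after reading 0 we have: an odd number of 0s has been read so far → q1
  δ(q0, 1): in q0 (an even number of 0s has been read so far), after reading 1 we have: an even number of 0s has been read so far → q0
  δ(q1, 0): in q1 (an odd number of 0s has been read so far), after reading 0 we have: an even number of 0s has been read so far → q0
  δ(q1, 1): in q1 (an odd number of 0s has been read so far), after reading 1 we have: an odd number of 0s has been read so far → q1
A string is accepted iff it ends in {q0}, i.e. an even number of 0s has been read so far.
Language: All binary strings with an even number of 0s

Final answer: All binary strings with an even number of 0s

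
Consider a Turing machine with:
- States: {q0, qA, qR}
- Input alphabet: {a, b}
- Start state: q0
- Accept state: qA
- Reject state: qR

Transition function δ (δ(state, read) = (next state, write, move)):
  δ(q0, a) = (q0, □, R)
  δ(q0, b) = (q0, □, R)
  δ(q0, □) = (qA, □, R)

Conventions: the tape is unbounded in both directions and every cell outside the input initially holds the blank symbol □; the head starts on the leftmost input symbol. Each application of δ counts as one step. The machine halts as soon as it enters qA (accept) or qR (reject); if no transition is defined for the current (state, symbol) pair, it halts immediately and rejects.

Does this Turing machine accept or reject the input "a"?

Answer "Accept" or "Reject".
Step 0: [q0]a (head at position 0)
Step 1: δ(q0, a) = (q0, □, R)  ⊢  □[q0]□ (head at position 1)
Step 2: δ(q0, □) = (qA, □, R)  ⊢  □□[qA]□ (head at position 2)
The machine is in qA, so it halts and accepts.

Final answer: Accept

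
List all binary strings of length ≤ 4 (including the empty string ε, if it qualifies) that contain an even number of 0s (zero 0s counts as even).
Checking every binary string of length 0 to 4:
  Length 0: accepted: ε | rejected: (none)
  Length 1: accepted: 1 | rejected: 0
  Length 2: accepted: 00, 11 | rejected: 01, 10
  Length 3: accepted: 001, 010, 100, 111 | rejected: 000, 011, 101, 110
  Length 4: accepted: 0000, 0011, 0101, 0110, 1001, 1010, 1100, 1111 | rejected: 0001, 0010, 0100, 0111, 1000, 1011, 1101, 1110
Total: 16 string(s).

Final answer: ε, 1, 00, 11, 001, 010, 100, 111, 0000, 0011, 0101, 0110, 1001, 1010, 1100, 1111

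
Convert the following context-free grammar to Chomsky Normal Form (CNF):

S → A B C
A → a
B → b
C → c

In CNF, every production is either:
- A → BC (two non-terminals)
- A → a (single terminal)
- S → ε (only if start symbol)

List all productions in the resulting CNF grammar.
The grammar has no ε-productions or unit productions to eliminate.
A → a is already in CNF (single terminal) – keep it.
B → b is already in CNF (single terminal) – keep it.
C → c is already in CNF (single terminal) – keep it.
S → A B C has 3 symbols on the right: break it into binary productions S → A X0, X0 → B C.
Resulting CNF grammar (5 productions): A → a; B → b; C → c; S → A X0; X0 → B C

Final answer: A → a; B → b; C → c; S → A X0; X0 → B C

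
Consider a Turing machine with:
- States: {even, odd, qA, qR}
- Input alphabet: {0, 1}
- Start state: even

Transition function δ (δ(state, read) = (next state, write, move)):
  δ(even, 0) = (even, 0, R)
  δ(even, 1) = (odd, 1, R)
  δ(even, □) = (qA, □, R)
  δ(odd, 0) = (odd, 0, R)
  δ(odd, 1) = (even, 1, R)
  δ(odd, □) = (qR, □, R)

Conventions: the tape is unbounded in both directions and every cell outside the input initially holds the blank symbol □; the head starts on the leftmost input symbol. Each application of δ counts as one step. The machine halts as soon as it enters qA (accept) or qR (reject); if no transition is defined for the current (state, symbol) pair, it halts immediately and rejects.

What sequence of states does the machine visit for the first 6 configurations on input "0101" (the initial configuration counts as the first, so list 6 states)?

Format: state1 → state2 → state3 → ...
Step 0: [even]0101 (head at position 0)
Step 1: δ(even, 0) = (even, 0, R)  ⊢  0[even]101 (head at position 1)
Step 2: δ(even, 1) = (odd, 1, R)  ⊢  01[odd]01 (head at position 2)
Step 3: δ(odd, 0) = (odd, 0, R)  ⊢  010[odd]1 (head at position 3)
Step 4: δ(odd, 1) = (even, 1, R)  ⊢  0101[even]□ (head at position 4)
Step 5: δ(even, □) = (qA, □, R)  ⊢  0101□[qA]□ (head at position 5)
Reading off the states of these 6 configurations: even → even → odd → odd → even → qA

Final answer: even → even → odd → odd → even → qA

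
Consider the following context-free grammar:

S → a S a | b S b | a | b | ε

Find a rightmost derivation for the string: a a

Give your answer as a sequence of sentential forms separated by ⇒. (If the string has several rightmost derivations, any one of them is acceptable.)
Start with S.
Step 1: the rightmost non-terminal is S; apply S → a S a:  a S a
Step 2: the rightmost non-terminal is S; apply S → ε:  a a

Final answer: S ⇒ a S a ⇒ a a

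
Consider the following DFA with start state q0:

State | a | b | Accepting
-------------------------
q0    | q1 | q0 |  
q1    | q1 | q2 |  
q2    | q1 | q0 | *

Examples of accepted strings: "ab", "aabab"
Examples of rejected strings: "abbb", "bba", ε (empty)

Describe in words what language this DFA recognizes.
strings over {a,b} ending with 'ab'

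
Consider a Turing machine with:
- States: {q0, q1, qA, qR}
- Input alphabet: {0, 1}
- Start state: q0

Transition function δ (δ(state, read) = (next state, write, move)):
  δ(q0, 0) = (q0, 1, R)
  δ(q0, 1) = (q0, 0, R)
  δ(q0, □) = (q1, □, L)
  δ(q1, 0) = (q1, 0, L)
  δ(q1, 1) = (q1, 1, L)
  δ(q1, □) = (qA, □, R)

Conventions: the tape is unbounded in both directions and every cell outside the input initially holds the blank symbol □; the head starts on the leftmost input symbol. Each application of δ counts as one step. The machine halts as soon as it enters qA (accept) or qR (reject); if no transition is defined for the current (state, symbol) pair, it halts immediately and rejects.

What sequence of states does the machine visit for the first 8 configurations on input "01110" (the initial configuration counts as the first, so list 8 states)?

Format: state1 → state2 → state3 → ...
Step 0: [q0]01110 (head at position 0)
Step 1: δ(q0, 0) = (q0, 1, R)  ⊢  1[q0]1110 (head at position 1)
Step 2: δ(q0, 1) = (q0, 0, R)  ⊢  10[q0]110 (head at position 2)
Step 3: δ(q0, 1) = (q0, 0, R)  ⊢  100[q0]10 (head at position 3)
Step 4: δ(q0, 1) = (q0, 0, R)  ⊢  1000[q0]0 (head at position 4)
Step 5: δ(q0, 0) = (q0, 1, R)  ⊢  10001[q0]□ (head at position 5)
Step 6: δ(q0, □) = (q1, □, L)  ⊢  1000[q1]1□ (head at position 4)
Step 7: δ(q1, 1) = (q1, 1, L)  ⊢  100[q1]01□ (head at position 3)
Reading off the states of these 8 configurations: q0 → q0 → q0 → q0 → q0 → q0 → q1 → q1

Final answer: q0 → q0 → q0 → q0 → q0 → q0 → q1 → q1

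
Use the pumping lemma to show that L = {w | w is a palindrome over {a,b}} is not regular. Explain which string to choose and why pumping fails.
Language: L = {w | w is a palindrome over {a,b}} (strings that read the same forwards and backwards)
Step 1: Assume for contradiction that L is regular, with pumping length p.
Step 2: Choose s = a^p b a^p. Then s ∈ L (it reads the same forwards and backwards) and |s| ≥ p.
Step 3: Consider any decomposition s = xyz with |xy| ≤ p and |y| > 0. Since |xy| ≤ p and the first p symbols of s are all a's, y = a^k for some k with 1 ≤ k ≤ p.
Step 4: Pumping up (i = 2): xy²z = a^(p+k) b a^p. Its reverse is a^p b a^(p+k) ≠ a^(p+k) b a^p (the single b is no longer in the middle), so xy²z is not a palindrome and xy²z ∉ L.
This contradicts the pumping lemma, so L is not regular.

Final answer: Choose s = a^p b a^p. Since |xy| ≤ p, y = a^k with k ≥ 1. Then xy²z = a^(p+k) b a^p is not a palindrome, so ∉ L.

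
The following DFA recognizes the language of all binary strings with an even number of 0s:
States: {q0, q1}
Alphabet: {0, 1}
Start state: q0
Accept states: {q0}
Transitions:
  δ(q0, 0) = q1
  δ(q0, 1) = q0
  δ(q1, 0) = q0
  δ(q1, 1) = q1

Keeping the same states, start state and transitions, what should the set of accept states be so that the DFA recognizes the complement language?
The DFA is complete (every state has a transition on every symbol), so the complement
is recognized by the same DFA with accepting and non-accepting states swapped.
Original accept states: {q0}
Complement accept states = All states - Original accept states
= {q0, q1} - {q0}
= {q1}
Complement language: strings with an ODD number of 0s

Final answer: {q1}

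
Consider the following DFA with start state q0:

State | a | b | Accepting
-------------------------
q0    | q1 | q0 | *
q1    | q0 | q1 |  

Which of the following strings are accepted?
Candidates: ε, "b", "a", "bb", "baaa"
ε: q0; q0 is accepting → accepted
"b": q0 → q0; q0 is accepting → accepted
"a": q0 → q1; q1 is not accepting → rejected
"bb": q0 → q0 → q0; q0 is accepting → accepted
"baaa": q0 → q0 → q1 → q0 → q1; q1 is not accepting → rejected

Final answer: ε, "b", "bb"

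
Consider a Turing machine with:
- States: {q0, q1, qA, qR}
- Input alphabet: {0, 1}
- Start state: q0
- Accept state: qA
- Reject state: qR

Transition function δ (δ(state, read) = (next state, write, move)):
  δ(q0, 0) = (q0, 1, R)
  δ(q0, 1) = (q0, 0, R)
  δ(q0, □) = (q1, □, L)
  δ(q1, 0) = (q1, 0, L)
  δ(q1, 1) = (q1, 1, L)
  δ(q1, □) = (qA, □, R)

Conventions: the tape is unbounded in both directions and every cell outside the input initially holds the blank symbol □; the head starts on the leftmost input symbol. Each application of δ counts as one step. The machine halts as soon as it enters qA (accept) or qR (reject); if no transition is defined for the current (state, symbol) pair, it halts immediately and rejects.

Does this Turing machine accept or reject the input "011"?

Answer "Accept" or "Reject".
Step 0: [q0]011 (head at position 0)
Step 1: δ(q0, 0) = (q0, 1, R)  ⊢  1[q0]11 (head at position 1)
Step 2: δ(q0, 1) = (q0, 0, R)  ⊢  10[q0]1 (head at position 2)
Step 3: δ(q0, 1) = (q0, 0, R)  ⊢  100[q0]□ (head at position 3)
Step 4: δ(q0, □) = (q1, □, L)  ⊢  10[q1]0□ (head at position 2)
Step 5: δ(q1, 0) = (q1, 0, L)  ⊢  1[q1]00□ (head at position 1)
Step 6: δ(q1, 0) = (q1, 0, L)  ⊢  [q1]100□ (head at position 0)
Step 7: δ(q1, 1) = (q1, 1, L)  ⊢  [q1]□100□ (head at position -1)
Step 8: δ(q1, □) = (qA, □, R)  ⊢  □[qA]100□ (head at position 0)
The machine is in qA, so it halts and accepts.

Final answer: Accept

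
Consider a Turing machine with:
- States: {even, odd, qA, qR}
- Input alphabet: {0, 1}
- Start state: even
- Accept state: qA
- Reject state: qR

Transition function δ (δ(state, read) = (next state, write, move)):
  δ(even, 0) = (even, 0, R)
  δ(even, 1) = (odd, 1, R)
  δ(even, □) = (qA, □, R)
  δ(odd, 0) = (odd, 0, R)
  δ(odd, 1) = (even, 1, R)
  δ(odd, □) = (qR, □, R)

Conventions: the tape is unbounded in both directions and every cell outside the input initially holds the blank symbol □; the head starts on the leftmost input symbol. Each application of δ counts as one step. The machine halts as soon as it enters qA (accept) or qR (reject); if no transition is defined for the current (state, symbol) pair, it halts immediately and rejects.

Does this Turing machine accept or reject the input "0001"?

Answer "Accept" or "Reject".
Step 0: [even]0001 (head at position 0)
Step 1: δ(even, 0) = (even, 0, R)  ⊢  0[even]001 (head at position 1)
Step 2: δ(even, 0) = (even, 0, R)  ⊢  00[even]01 (head at position 2)
Step 3: δ(even, 0) = (even, 0, R)  ⊢  000[even]1 (head at position 3)
Step 4: δ(even, 1) = (odd, 1, R)  ⊢  0001[odd]□ (head at position 4)
Step 5: δ(odd, □) = (qR, □, R)  ⊢  0001□[qR]□ (head at position 5)
The machine is in qR, so it halts and rejects.

Final answer: Reject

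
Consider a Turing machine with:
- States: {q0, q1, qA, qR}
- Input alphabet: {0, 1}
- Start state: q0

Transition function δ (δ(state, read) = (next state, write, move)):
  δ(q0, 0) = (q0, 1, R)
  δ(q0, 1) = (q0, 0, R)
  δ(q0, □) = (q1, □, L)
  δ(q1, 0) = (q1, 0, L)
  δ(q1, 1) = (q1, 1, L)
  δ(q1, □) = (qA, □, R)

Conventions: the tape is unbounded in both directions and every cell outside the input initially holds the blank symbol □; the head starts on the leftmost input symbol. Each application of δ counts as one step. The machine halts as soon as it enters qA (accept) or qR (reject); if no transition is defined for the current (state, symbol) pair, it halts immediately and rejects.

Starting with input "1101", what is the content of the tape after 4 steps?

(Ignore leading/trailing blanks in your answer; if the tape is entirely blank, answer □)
Step 0: [q0]1101 (head at position 0)
Step 1: δ(q0, 1) = (q0, 0, R)  ⊢  0[q0]101 (head at position 1)
Step 2: δ(q0, 1) = (q0, 0, R)  ⊢  00[q0]01 (head at position 2)
Step 3: δ(q0, 0) = (q0, 1, R)  ⊢  001[q0]1 (head at position 3)
Step 4: δ(q0, 1) = (q0, 0, R)  ⊢  0010[q0]□ (head at position 4)
Tape after 4 steps (ignoring surrounding blanks): 0010

Final answer: Tape: 0010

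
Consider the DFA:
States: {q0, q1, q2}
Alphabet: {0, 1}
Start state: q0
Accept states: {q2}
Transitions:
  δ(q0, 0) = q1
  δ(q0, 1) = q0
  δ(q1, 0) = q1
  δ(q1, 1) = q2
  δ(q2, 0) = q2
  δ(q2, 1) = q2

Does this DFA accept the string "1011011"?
Processing string "1011011":
  q0 --1--> q0
  q0 --0--> q1
  q1 --1--> q2
  q2 --1--> q2
  q2 --0--> q2
  q2 --1--> q2
  q2 --1--> q2
Final state: q2
Accept states: {q2}
q2 is an accept state, so the string is accepted.

Final answer: Yes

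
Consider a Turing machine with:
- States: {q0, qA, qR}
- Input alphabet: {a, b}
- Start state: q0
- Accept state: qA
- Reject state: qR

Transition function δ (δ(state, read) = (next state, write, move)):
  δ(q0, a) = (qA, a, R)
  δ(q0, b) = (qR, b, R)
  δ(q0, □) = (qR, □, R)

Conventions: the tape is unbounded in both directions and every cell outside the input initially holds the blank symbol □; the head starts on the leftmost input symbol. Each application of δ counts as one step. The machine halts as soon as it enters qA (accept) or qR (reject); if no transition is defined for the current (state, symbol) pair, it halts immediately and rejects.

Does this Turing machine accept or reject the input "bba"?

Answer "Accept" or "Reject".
Step 0: [q0]bba (head at position 0)
Step 1: δ(q0, b) = (qR, b, R)  ⊢  b[qR]ba (head at position 1)
The machine is in qR, so it halts and rejects.

Final answer: Reject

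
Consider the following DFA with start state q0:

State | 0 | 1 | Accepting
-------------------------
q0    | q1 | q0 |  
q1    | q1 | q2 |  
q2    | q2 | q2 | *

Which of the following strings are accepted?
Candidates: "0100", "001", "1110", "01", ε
"0100": q0 → q1 → q2 → q2 → q2; q2 is accepting → accepted
"001": q0 → q1 → q1 → q2; q2 is accepting → accepted
"1110": q0 → q0 → q0 → q0 → q1; q1 is not accepting → rejected
"01": q0 → q1 → q2; q2 is accepting → accepted
ε: q0; q0 is not accepting → rejected

Final answer: "0100", "001", "01"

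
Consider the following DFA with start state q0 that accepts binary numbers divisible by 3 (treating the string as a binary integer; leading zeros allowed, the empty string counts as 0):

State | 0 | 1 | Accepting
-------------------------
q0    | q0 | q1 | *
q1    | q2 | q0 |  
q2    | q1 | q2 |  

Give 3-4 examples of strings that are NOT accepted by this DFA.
Any strings that end in a non-accepting state work; for example:
"001": q0 → q0 → q0 → q1; q1 is not accepting → rejected
"010": q0 → q0 → q1 → q2; q2 is not accepting → rejected
"1010": q0 → q1 → q2 → q2 → q1; q1 is not accepting → rejected
"1110": q0 → q1 → q0 → q1 → q2; q2 is not accepting → rejected

Final answer: "001", "010", "1010", "1110"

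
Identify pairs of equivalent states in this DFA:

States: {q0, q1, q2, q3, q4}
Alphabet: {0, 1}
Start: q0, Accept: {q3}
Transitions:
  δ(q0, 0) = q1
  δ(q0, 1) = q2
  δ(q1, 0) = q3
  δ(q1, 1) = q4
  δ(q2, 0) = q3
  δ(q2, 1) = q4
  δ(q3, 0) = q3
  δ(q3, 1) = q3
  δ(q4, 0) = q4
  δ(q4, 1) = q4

Using the table-filling algorithm:
Round 0 – mark pairs where exactly one state is accepting: (q0,q3), (q1,q3), (q2,q3), (q3,q4)
Round 1 – newly marked: (q0,q1) [on 0: q1 vs q3, already marked]; (q0,q2) [on 0: q1 vs q3, already marked]; (q1,q4) [on 0: q3 vs q4, already marked]; (q2,q4) [on 0: q3 vs q4, already marked]
Round 2 – newly marked: (q0,q4) [on 0: q1 vs q4, already marked]
No further pairs can be marked.
(q1, q2) unmarked: δ(q1,0)=q3, δ(q2,0)=q3; δ(q1,1)=q4, δ(q2,1)=q4 → equivalent
Equivalent pairs: (q1, q2)

Final answer: Equivalent pairs: (q1, q2)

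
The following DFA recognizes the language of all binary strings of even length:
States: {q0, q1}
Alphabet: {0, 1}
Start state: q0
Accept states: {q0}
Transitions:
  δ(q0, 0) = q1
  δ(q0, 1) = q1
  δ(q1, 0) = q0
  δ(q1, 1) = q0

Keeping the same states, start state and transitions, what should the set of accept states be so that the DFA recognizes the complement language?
The DFA is complete (every state has a transition on every symbol), so the complement
is recognized by the same DFA with accepting and non-accepting states swapped.
Original accept states: {q0}
Complement accept states = All states - Original accept states
= {q0, q1} - {q0}
= {q1}
Complement language: strings of ODD length

Final answer: {q1}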